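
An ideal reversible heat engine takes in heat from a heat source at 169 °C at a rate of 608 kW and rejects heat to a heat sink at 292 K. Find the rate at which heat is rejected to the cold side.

Q̇_C ≈ 402 kW

T_H = 169 °C → 169 + 273.15 = 442.15 K.
The Carnot efficiency is η = 1 − T_C/T_H = 1 − 292.00/442.15 = 0.3396.
For a reversible cycle Q_C/Q_H = T_C/T_H, so Q_C = 608 × 292.00/442.15 = 402 kW.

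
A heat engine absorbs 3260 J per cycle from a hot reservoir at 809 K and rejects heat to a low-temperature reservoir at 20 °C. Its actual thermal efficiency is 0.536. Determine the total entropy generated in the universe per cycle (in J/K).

T_C = 20 °C → 20 + 273.15 = 293.15 K.
W = η·Q_H = 0.536 × 3260 = 1747 J, so Q_C = Q_H − W = 1513 J.
The hot reservoir loses entropy Q_H/T_H = 3260/809.00 = 4.030 J/K; the cold reservoir gains Q_C/T_C = 1513/293.15 = 5.160 J/K.
ΔS_univ = −Q_H/T_H + Q_C/T_C = 1.13 J/K (> 0, since η = 0.536 < η_Carnot = 0.638).

ΔS_univ ≈ 1.13 J/K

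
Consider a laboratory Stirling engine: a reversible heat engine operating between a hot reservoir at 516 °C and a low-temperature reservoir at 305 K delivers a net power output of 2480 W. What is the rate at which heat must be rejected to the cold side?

Q̇_C ≈ 1562 W

T_H = 516 °C → 516 + 273.15 = 789.15 K.
η_rev = 1 − T_C/T_H = 1 − 305.00/789.15 = 0.6135.
Since Q_C/Q_H = T_C/T_H and Q_H = W/η, Q_C = W·T_C/(T_H − T_C) = 2480 × 305.00/484.15 = 1562 W.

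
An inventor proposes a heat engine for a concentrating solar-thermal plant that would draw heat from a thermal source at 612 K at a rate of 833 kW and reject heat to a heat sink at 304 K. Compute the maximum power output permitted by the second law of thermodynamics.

Ẇ_max ≈ 419 kW

The second-law ceiling is the Carnot efficiency, η_max = 1 − T_C/T_H = 1 − 304.00/612.00 = 0.5033.
W_max = η_max · Q_H = 0.5033 × 833 = 419 kW.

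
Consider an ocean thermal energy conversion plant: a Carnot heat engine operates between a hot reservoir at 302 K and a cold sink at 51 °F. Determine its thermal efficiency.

η ≈ 0.06058

T_C = 51 °F → (51 − 32) × 5/9 = 10.56 °C = 283.71 K.
Since the cycle is reversible, η = 1 − T_C/T_H = 1 − 283.71/302.00 = 0.06058.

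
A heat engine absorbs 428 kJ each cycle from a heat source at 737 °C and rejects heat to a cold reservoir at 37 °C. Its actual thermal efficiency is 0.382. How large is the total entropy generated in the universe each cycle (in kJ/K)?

ΔS_univ ≈ 0.4291 kJ/K

T_H = 737 °C → 737 + 273.15 = 1010.15 K.
T_C = 37 °C → 37 + 273.15 = 310.15 K.
W = η·Q_H = 0.382 × 428 = 163.5 kJ, so Q_C = Q_H − W = 264.5 kJ.
Reservoir entropy changes: ΔS_H = −Q_H/T_H = −428/1010.15 = -0.4237 kJ/K and ΔS_C = +Q_C/T_C = 264.5/310.15 = 0.8528 kJ/K.
ΔS_univ = −Q_H/T_H + Q_C/T_C = 0.4291 kJ/K (> 0, since η = 0.382 < η_Carnot = 0.693).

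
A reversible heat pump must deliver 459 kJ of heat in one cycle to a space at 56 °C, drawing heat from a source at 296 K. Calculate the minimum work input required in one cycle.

T_H = 56 °C → 56 + 273.15 = 329.15 K.
Reversible heating COP: COP_HP = T_H/(T_H − T_C) = 329.15/33.15 = 9.9291.
W = Q_H/COP_HP = 459/9.9291 = 46.2 kJ.

W_in ≈ 46.2 kJ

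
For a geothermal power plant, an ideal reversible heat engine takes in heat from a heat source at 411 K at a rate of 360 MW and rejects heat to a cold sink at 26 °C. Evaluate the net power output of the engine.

Ẇ ≈ 97.97 MW

T_C = 26 °C → 26 + 273.15 = 299.15 K.
Since the cycle is reversible, η = 1 − T_C/T_H = 1 − 299.15/411.00 = 0.2721.
W = η·Q_H = 0.2721 × 360 = 97.97 MW.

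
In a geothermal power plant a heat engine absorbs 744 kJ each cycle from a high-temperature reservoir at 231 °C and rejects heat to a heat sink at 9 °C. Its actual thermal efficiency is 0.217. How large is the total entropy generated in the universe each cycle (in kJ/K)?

ΔS_univ ≈ 0.589 kJ/K

T_H = 231 °C → 231 + 273.15 = 504.15 K.
T_C = 9 °C → 9 + 273.15 = 282.15 K.
W = η·Q_H = 0.217 × 744 = 161.4 kJ, so Q_C = Q_H − W = 582.6 kJ.
The hot reservoir loses entropy Q_H/T_H = 744/504.15 = 1.476 kJ/K; the cold reservoir gains Q_C/T_C = 582.6/282.15 = 2.065 kJ/K.
ΔS_univ = −Q_H/T_H + Q_C/T_C = 0.589 kJ/K (> 0, since η = 0.217 < η_Carnot = 0.440).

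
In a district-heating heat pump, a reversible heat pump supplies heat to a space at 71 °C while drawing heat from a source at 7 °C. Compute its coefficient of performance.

COP_HP ≈ 5.38

T_H = 71 °C → 71 + 273.15 = 344.15 K.
T_C = 7 °C → 7 + 273.15 = 280.15 K.
COP_HP = T_H/(T_H − T_C) = 344.15/(344.15 − 280.15) = 5.38.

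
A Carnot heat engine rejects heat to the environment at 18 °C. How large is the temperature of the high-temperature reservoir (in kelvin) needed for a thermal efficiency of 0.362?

T_H ≈ 456 K

T_C = 18 °C → 18 + 273.15 = 291.15 K.
From η = 1 − T_C/T_H, solving for T_H gives T_H = T_C/(1 − η) = 291.15/(1 − 0.362) = 456 K.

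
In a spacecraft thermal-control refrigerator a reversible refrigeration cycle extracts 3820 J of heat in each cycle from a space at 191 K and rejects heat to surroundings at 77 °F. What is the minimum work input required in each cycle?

W_in ≈ 2140 J

T_H = 77 °F → (77 − 32) × 5/9 = 25.00 °C = 298.15 K.
For a reversible refrigerator, COP_R = T_C/(T_H − T_C) = 191.00/107.15 = 1.7825.
W = Q_C/COP_R = 3820/1.7825 = 2140 J.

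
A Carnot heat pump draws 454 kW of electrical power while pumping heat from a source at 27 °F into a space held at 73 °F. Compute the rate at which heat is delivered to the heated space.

T_H = 73 °F → (73 − 32) × 5/9 = 22.78 °C = 295.93 K.
T_C = 27 °F → (27 − 32) × 5/9 = -2.78 °C = 270.37 K.
For a reversible heat pump, COP_HP = T_H/(T_H − T_C) = 295.93/25.56 = 11.5798.
Q_H = COP_HP · W = 11.5798 × 454 = 5257 kW.

Q̇_H ≈ 5257 kW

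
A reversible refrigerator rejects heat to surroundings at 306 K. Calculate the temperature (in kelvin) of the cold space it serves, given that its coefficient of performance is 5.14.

COP_R = T_C/(T_H − T_C) ⇒ T_C = T_H·COP_R/(1 + COP_R) = 306.00 × 5.14/(1 + 5.14) = 256.2 K.

T_C ≈ 256.2 K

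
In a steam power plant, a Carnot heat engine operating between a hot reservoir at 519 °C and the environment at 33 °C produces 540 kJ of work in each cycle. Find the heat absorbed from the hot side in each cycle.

Q_H ≈ 880 kJ

T_H = 519 °C → 519 + 273.15 = 792.15 K.
T_C = 33 °C → 33 + 273.15 = 306.15 K.
The Carnot efficiency is η = 1 − T_C/T_H = 1 − 306.15/792.15 = 0.6135.
Q_H = W/η = 540/0.6135 = 880 kJ.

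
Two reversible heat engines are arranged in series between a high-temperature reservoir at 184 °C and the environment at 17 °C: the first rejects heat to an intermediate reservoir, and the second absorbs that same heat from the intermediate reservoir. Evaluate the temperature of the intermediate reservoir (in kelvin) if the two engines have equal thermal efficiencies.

T_m ≈ 364 K

T_H = 184 °C → 184 + 273.15 = 457.15 K.
T_C = 17 °C → 17 + 273.15 = 290.15 K.
Equal efficiencies require 1 − T_m/T_H = 1 − T_C/T_m, i.e. T_m/T_H = T_C/T_m, so T_m = √(T_H·T_C) = √(457.15 × 290.15) = 364 K.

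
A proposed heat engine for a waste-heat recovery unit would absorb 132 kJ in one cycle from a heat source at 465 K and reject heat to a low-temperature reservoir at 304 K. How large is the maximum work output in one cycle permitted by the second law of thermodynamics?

By the Carnot theorem, η_max = 1 − T_C/T_H = 1 − 304.00/465.00 = 0.3462.
W_max = η_max · Q_H = 0.3462 × 132 = 45.7 kJ.

W_max ≈ 45.7 kJ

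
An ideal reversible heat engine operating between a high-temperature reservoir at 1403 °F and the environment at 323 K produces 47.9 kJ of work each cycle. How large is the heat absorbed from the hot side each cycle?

T_H = 1403 °F → (1403 − 32) × 5/9 = 761.67 °C = 1034.82 K.
Carnot efficiency: η = 1 − T_C/T_H = 1 − 323.00/1034.82 = 0.6879.
Q_H = W/η = 47.9/0.6879 = 69.6 kJ.

Q_H ≈ 69.6 kJ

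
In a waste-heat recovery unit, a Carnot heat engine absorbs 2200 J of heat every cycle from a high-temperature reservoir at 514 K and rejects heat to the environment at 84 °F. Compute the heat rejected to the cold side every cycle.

T_C = 84 °F → (84 − 32) × 5/9 = 28.89 °C = 302.04 K.
Since the cycle is reversible, η = 1 − T_C/T_H = 1 − 302.04/514.00 = 0.4124.
For a reversible cycle Q_C/Q_H = T_C/T_H, so Q_C = 2200 × 302.04/514.00 = 1290 J.

Q_C ≈ 1290 J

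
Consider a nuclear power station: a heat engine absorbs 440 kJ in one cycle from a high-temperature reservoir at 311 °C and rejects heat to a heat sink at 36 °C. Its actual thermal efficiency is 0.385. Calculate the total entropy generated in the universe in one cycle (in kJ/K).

T_H = 311 °C → 311 + 273.15 = 584.15 K.
T_C = 36 °C → 36 + 273.15 = 309.15 K.
W = η·Q_H = 0.385 × 440 = 169.4 kJ, so Q_C = Q_H − W = 270.6 kJ.
The hot reservoir loses entropy Q_H/T_H = 440/584.15 = 0.7532 kJ/K; the cold reservoir gains Q_C/T_C = 270.6/309.15 = 0.8753 kJ/K.
ΔS_univ = −Q_H/T_H + Q_C/T_C = 0.122 kJ/K (> 0, since η = 0.385 < η_Carnot = 0.471).

ΔS_univ ≈ 0.122 kJ/K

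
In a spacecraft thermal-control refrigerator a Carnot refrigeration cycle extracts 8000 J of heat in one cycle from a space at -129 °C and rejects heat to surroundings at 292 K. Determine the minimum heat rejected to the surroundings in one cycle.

Q_H ≈ 16210 J

T_C = -129 °C → -129 + 273.15 = 144.15 K.
For a reversible cycle Q_H/Q_C = T_H/T_C, so Q_H = Q_C·T_H/T_C = 8000 × 292.00/144.15 = 16210 J.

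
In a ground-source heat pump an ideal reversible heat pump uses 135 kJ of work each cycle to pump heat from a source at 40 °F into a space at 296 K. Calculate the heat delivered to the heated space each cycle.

Q_H ≈ 2170 kJ

T_C = 40 °F → (40 − 32) × 5/9 = 4.44 °C = 277.59 K.
The Carnot heat-pump COP is COP_HP = T_H/(T_H − T_C) = 296.00/18.41 = 16.0821.
Q_H = COP_HP · W = 16.0821 × 135 = 2170 kJ.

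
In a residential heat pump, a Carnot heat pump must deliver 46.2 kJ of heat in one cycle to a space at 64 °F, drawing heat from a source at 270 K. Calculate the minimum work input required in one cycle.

W_in ≈ 3.32 kJ

T_H = 64 °F → (64 − 32) × 5/9 = 17.78 °C = 290.93 K.
The Carnot heat-pump COP is COP_HP = T_H/(T_H − T_C) = 290.93/20.93 = 13.9015.
W = Q_H/COP_HP = 46.2/13.9015 = 3.32 kJ.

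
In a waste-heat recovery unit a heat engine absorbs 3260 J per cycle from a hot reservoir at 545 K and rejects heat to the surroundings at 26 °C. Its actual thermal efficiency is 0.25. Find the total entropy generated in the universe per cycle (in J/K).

T_C = 26 °C → 26 + 273.15 = 299.15 K.
W = η·Q_H = 0.25 × 3260 = 815.0 J, so Q_C = Q_H − W = 2445 J.
Entropy balance on the reservoirs: −Q_H/T_H = -5.982 J/K, +Q_C/T_C = 8.173 J/K.
ΔS_univ = −Q_H/T_H + Q_C/T_C = 2.19 J/K (> 0, since η = 0.25 < η_Carnot = 0.451).

ΔS_univ ≈ 2.19 J/K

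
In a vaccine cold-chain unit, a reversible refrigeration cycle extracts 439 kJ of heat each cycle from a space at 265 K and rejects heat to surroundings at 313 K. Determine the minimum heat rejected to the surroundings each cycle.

For a reversible cycle Q_H/Q_C = T_H/T_C, so Q_H = Q_C·T_H/T_C = 439 × 313.00/265.00 = 519 kJ.

Q_H ≈ 519 kJ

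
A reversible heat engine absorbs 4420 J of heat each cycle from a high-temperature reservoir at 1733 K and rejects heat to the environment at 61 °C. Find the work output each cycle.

T_C = 61 °C → 61 + 273.15 = 334.15 K.
η_rev = 1 − T_C/T_H = 1 − 334.15/1733.00 = 0.8072.
W = η·Q_H = 0.8072 × 4420 = 3570 J.

W ≈ 3570 J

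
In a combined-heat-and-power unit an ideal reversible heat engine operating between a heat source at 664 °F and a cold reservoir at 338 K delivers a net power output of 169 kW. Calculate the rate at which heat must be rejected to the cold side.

T_H = 664 °F → (664 − 32) × 5/9 = 351.11 °C = 624.26 K.
Carnot efficiency: η = 1 − T_C/T_H = 1 − 338.00/624.26 = 0.4586.
Since Q_C/Q_H = T_C/T_H and Q_H = W/η, Q_C = W·T_C/(T_H − T_C) = 169 × 338.00/286.26 = 199.5 kW.

Q̇_C ≈ 199.5 kW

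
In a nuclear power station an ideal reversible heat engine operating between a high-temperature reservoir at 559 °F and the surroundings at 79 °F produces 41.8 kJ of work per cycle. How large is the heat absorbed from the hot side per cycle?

Q_H ≈ 88.71 kJ

T_H = 559 °F → (559 − 32) × 5/9 = 292.78 °C = 565.93 K.
T_C = 79 °F → (79 − 32) × 5/9 = 26.11 °C = 299.26 K.
η_rev = 1 − T_C/T_H = 1 − 299.26/565.93 = 0.4712.
Q_H = W/η = 41.8/0.4712 = 88.71 kJ.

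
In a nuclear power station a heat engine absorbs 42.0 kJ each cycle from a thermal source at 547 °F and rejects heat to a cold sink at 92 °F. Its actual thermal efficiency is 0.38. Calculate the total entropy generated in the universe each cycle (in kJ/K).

ΔS_univ ≈ 0.009865 kJ/K

T_H = 547 °F → (547 − 32) × 5/9 = 286.11 °C = 559.26 K.
T_C = 92 °F → (92 − 32) × 5/9 = 33.33 °C = 306.48 K.
W = η·Q_H = 0.38 × 42.0 = 15.96 kJ, so Q_C = Q_H − W = 26.04 kJ.
The hot reservoir loses entropy Q_H/T_H = 42.0/559.26 = 0.07510 kJ/K; the cold reservoir gains Q_C/T_C = 26.04/306.48 = 0.08496 kJ/K.
ΔS_univ = −Q_H/T_H + Q_C/T_C = 0.009865 kJ/K (> 0, since η = 0.38 < η_Carnot = 0.452).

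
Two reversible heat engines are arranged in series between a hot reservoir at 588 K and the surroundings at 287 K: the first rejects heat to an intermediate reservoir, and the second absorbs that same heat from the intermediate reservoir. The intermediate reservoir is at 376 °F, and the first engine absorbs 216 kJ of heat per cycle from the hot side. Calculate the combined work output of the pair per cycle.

W_total ≈ 110.6 kJ

Two reversible stages in series are equivalent to a single Carnot engine between T_H and T_C, so η_total = 1 − T_C/T_H = 1 − 287.00/588.00 = 0.5119.
W_total = η_total · Q_H = 0.5119 × 216 = 110.6 kJ.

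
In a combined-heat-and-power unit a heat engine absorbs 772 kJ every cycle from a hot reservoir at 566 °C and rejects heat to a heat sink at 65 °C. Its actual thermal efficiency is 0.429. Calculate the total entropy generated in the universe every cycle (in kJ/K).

T_H = 566 °C → 566 + 273.15 = 839.15 K.
T_C = 65 °C → 65 + 273.15 = 338.15 K.
W = η·Q_H = 0.429 × 772 = 331.2 kJ, so Q_C = Q_H − W = 440.8 kJ.
The hot reservoir loses entropy Q_H/T_H = 772/839.15 = 0.9200 kJ/K; the cold reservoir gains Q_C/T_C = 440.8/338.15 = 1.304 kJ/K.
ΔS_univ = −Q_H/T_H + Q_C/T_C = 0.384 kJ/K (> 0, since η = 0.429 < η_Carnot = 0.597).

ΔS_univ ≈ 0.384 kJ/K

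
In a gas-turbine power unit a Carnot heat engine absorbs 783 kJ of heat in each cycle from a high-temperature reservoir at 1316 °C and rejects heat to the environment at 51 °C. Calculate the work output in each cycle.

T_H = 1316 °C → 1316 + 273.15 = 1589.15 K.
T_C = 51 °C → 51 + 273.15 = 324.15 K.
η_rev = 1 − T_C/T_H = 1 − 324.15/1589.15 = 0.7960.
W = η·Q_H = 0.7960 × 783 = 623 kJ.

W ≈ 623 kJ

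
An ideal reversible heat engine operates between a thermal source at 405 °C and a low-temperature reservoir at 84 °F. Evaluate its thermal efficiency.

T_H = 405 °C → 405 + 273.15 = 678.15 K.
T_C = 84 °F → (84 − 32) × 5/9 = 28.89 °C = 302.04 K.
η_rev = 1 − T_C/T_H = 1 − 302.04/678.15 = 0.555.

η ≈ 0.555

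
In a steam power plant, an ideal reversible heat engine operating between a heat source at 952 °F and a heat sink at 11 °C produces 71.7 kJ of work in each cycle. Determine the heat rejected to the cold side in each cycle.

T_H = 952 °F → (952 − 32) × 5/9 = 511.11 °C = 784.26 K.
T_C = 11 °C → 11 + 273.15 = 284.15 K.
η_rev = 1 − T_C/T_H = 1 − 284.15/784.26 = 0.6377.
Since Q_C/Q_H = T_C/T_H and Q_H = W/η, Q_C = W·T_C/(T_H − T_C) = 71.7 × 284.15/500.11 = 40.7 kJ.

Q_C ≈ 40.7 kJ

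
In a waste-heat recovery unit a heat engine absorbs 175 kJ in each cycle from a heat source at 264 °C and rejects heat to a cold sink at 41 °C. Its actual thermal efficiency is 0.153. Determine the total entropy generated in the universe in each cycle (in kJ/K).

ΔS_univ ≈ 0.146 kJ/K

T_H = 264 °C → 264 + 273.15 = 537.15 K.
T_C = 41 °C → 41 + 273.15 = 314.15 K.
W = η·Q_H = 0.153 × 175 = 26.77 kJ, so Q_C = Q_H − W = 148.2 kJ.
The hot reservoir loses entropy Q_H/T_H = 175/537.15 = 0.3258 kJ/K; the cold reservoir gains Q_C/T_C = 148.2/314.15 = 0.4718 kJ/K.
ΔS_univ = −Q_H/T_H + Q_C/T_C = 0.146 kJ/K (> 0, since η = 0.153 < η_Carnot = 0.415).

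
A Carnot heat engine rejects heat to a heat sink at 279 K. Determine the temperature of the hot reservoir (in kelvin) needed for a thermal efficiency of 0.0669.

T_H ≈ 299.0 K

From η = 1 − T_C/T_H, solving for T_H gives T_H = T_C/(1 − η) = 279.00/(1 − 0.0669) = 299.0 K.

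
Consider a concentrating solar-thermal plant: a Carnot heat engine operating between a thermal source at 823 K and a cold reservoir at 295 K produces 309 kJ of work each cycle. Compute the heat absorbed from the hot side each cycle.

For a reversible engine, η = 1 − T_C/T_H = 1 − 295.00/823.00 = 0.6416.
Q_H = W/η = 309/0.6416 = 482 kJ.

Q_H ≈ 482 kJ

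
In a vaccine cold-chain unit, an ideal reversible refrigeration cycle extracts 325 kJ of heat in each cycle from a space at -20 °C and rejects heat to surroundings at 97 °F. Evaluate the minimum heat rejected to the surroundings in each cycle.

T_H = 97 °F → (97 − 32) × 5/9 = 36.11 °C = 309.26 K.
T_C = -20 °C → -20 + 273.15 = 253.15 K.
For a reversible cycle Q_H/Q_C = T_H/T_C, so Q_H = Q_C·T_H/T_C = 325 × 309.26/253.15 = 397 kJ.

Q_H ≈ 397 kJ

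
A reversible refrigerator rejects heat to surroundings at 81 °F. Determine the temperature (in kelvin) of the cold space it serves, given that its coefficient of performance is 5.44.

T_C ≈ 254 K

T_H = 81 °F → (81 − 32) × 5/9 = 27.22 °C = 300.37 K.
COP_R = T_C/(T_H − T_C) ⇒ T_C = T_H·COP_R/(1 + COP_R) = 300.37 × 5.44/(1 + 5.44) = 254 K.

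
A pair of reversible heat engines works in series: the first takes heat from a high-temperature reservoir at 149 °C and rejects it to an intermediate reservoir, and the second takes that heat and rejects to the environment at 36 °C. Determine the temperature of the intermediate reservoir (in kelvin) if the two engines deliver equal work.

T_m ≈ 366 K

T_H = 149 °C → 149 + 273.15 = 422.15 K.
T_C = 36 °C → 36 + 273.15 = 309.15 K.
For reversible stages Q_m = Q_H·(T_m/T_H). Setting W₁ = Q_H(1 − T_m/T_H) equal to W₂ = Q_m(1 − T_C/T_m) = Q_H·(T_m − T_C)/T_H gives T_H − T_m = T_m − T_C, so T_m = (T_H + T_C)/2 = (422.15 + 309.15)/2 = 366 K.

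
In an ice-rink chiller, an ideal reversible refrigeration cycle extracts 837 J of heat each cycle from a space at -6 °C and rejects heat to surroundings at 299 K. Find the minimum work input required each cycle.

W_in ≈ 99.79 J

T_C = -6 °C → -6 + 273.15 = 267.15 K.
Carnot COP: COP_R = T_C/(T_H − T_C) = 267.15/31.85 = 8.3878.
W = Q_C/COP_R = 837/8.3878 = 99.79 J.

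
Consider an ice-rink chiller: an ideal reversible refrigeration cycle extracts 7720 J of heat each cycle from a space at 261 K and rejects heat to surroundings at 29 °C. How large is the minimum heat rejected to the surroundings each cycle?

T_H = 29 °C → 29 + 273.15 = 302.15 K.
For a reversible cycle Q_H/Q_C = T_H/T_C, so Q_H = Q_C·T_H/T_C = 7720 × 302.15/261.00 = 8940 J.

Q_H ≈ 8940 J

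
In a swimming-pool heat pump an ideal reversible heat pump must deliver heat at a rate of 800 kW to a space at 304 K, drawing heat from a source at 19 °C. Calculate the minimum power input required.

Ẇ_in ≈ 31.2 kW

T_C = 19 °C → 19 + 273.15 = 292.15 K.
For a reversible heat pump, COP_HP = T_H/(T_H − T_C) = 304.00/11.85 = 25.6540.
W = Q_H/COP_HP = 800/25.6540 = 31.2 kW.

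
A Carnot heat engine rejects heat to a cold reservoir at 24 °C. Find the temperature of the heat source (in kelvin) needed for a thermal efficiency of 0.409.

T_H ≈ 502.8 K

T_C = 24 °C → 24 + 273.15 = 297.15 K.
From η = 1 − T_C/T_H, solving for T_H gives T_H = T_C/(1 − η) = 297.15/(1 − 0.409) = 502.8 K.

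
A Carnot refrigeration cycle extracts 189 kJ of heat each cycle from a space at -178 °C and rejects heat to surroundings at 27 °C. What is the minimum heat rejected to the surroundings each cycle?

T_H = 27 °C → 27 + 273.15 = 300.15 K.
T_C = -178 °C → -178 + 273.15 = 95.15 K.
For a reversible cycle Q_H/Q_C = T_H/T_C, so Q_H = Q_C·T_H/T_C = 189 × 300.15/95.15 = 596 kJ.

Q_H ≈ 596 kJ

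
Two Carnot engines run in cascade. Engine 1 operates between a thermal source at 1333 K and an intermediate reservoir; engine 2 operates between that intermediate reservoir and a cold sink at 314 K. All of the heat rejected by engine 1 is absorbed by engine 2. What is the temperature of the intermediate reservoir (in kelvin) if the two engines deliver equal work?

For reversible stages Q_m = Q_H·(T_m/T_H). Setting W₁ = Q_H(1 − T_m/T_H) equal to W₂ = Q_m(1 − T_C/T_m) = Q_H·(T_m − T_C)/T_H gives T_H − T_m = T_m − T_C, so T_m = (T_H + T_C)/2 = (1333.00 + 314.00)/2 = 824 K.

T_m ≈ 824 K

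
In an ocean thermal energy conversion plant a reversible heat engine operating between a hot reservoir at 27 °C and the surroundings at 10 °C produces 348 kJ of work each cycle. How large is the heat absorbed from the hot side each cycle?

Q_H ≈ 6140 kJ

T_H = 27 °C → 27 + 273.15 = 300.15 K.
T_C = 10 °C → 10 + 273.15 = 283.15 K.
Since the cycle is reversible, η = 1 − T_C/T_H = 1 − 283.15/300.15 = 0.0566.
Q_H = W/η = 348/0.0566 = 6140 kJ.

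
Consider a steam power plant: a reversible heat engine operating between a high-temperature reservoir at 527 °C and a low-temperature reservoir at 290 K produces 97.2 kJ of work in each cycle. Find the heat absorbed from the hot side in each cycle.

T_H = 527 °C → 527 + 273.15 = 800.15 K.
η_rev = 1 − T_C/T_H = 1 − 290.00/800.15 = 0.6376.
Q_H = W/η = 97.2/0.6376 = 152.5 kJ.

Q_H ≈ 152.5 kJ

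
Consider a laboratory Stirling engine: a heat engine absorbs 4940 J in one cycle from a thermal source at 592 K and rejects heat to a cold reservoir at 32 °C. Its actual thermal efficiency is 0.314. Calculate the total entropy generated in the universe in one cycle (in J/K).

T_C = 32 °C → 32 + 273.15 = 305.15 K.
W = η·Q_H = 0.314 × 4940 = 1551 J, so Q_C = Q_H − W = 3389 J.
Reservoir entropy changes: ΔS_H = −Q_H/T_H = −4940/592.00 = -8.345 J/K and ΔS_C = +Q_C/T_C = 3389/305.15 = 11.11 J/K.
ΔS_univ = −Q_H/T_H + Q_C/T_C = 2.76 J/K (> 0, since η = 0.314 < η_Carnot = 0.485).

ΔS_univ ≈ 2.76 J/K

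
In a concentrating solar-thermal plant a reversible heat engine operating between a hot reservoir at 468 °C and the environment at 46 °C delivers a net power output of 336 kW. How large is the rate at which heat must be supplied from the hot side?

T_H = 468 °C → 468 + 273.15 = 741.15 K.
T_C = 46 °C → 46 + 273.15 = 319.15 K.
The Carnot efficiency is η = 1 − T_C/T_H = 1 − 319.15/741.15 = 0.5694.
Q_H = W/η = 336/0.5694 = 590.1 kW.

Q̇_H ≈ 590.1 kW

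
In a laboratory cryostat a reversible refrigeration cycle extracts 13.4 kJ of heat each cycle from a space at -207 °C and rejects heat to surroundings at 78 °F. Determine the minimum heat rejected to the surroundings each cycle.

T_H = 78 °F → (78 − 32) × 5/9 = 25.56 °C = 298.71 K.
T_C = -207 °C → -207 + 273.15 = 66.15 K.
For a reversible cycle Q_H/Q_C = T_H/T_C, so Q_H = Q_C·T_H/T_C = 13.4 × 298.71/66.15 = 60.5 kJ.

Q_H ≈ 60.5 kJ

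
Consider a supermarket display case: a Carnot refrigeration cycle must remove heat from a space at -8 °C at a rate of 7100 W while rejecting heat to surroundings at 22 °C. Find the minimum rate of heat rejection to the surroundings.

T_H = 22 °C → 22 + 273.15 = 295.15 K.
T_C = -8 °C → -8 + 273.15 = 265.15 K.
For a reversible cycle Q_H/Q_C = T_H/T_C, so Q_H = Q_C·T_H/T_C = 7100 × 295.15/265.15 = 7900 W.

Q̇_H ≈ 7900 W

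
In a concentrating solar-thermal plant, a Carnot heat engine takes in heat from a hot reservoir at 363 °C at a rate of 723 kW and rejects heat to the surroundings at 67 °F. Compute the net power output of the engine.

T_H = 363 °C → 363 + 273.15 = 636.15 K.
T_C = 67 °F → (67 − 32) × 5/9 = 19.44 °C = 292.59 K.
η_rev = 1 − T_C/T_H = 1 − 292.59/636.15 = 0.5401.
W = η·Q_H = 0.5401 × 723 = 390 kW.

Ẇ ≈ 390 kW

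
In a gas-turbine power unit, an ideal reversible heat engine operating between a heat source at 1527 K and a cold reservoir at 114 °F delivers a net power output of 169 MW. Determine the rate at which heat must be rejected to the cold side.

Q̇_C ≈ 44.58 MW

T_C = 114 °F → (114 − 32) × 5/9 = 45.56 °C = 318.71 K.
Carnot efficiency: η = 1 − T_C/T_H = 1 − 318.71/1527.00 = 0.7913.
Since Q_C/Q_H = T_C/T_H and Q_H = W/η, Q_C = W·T_C/(T_H − T_C) = 169 × 318.71/1208.29 = 44.58 MW.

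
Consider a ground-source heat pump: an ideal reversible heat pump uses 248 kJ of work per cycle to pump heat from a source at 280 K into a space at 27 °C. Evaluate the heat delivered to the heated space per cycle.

Q_H ≈ 3690 kJ

T_H = 27 °C → 27 + 273.15 = 300.15 K.
For a reversible heat pump, COP_HP = T_H/(T_H − T_C) = 300.15/20.15 = 14.8958.
Q_H = COP_HP · W = 14.8958 × 248 = 3690 kJ.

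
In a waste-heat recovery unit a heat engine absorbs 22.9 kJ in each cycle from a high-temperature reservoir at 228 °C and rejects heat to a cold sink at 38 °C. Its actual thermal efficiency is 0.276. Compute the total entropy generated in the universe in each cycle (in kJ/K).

T_H = 228 °C → 228 + 273.15 = 501.15 K.
T_C = 38 °C → 38 + 273.15 = 311.15 K.
W = η·Q_H = 0.276 × 22.9 = 6.320 kJ, so Q_C = Q_H − W = 16.58 kJ.
Entropy balance on the reservoirs: −Q_H/T_H = -0.04569 kJ/K, +Q_C/T_C = 0.05328 kJ/K.
ΔS_univ = −Q_H/T_H + Q_C/T_C = 0.00759 kJ/K (> 0, since η = 0.276 < η_Carnot = 0.379).

ΔS_univ ≈ 0.00759 kJ/K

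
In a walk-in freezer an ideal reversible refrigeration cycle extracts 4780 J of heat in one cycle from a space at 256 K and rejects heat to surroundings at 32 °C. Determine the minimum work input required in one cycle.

T_H = 32 °C → 32 + 273.15 = 305.15 K.
Carnot COP: COP_R = T_C/(T_H − T_C) = 256.00/49.15 = 5.2085.
W = Q_C/COP_R = 4780/5.2085 = 918 J.

W_in ≈ 918 J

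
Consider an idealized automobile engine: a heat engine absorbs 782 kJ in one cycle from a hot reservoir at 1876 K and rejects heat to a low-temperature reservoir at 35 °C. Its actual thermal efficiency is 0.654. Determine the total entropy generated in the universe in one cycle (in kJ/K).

ΔS_univ ≈ 0.461 kJ/K

T_C = 35 °C → 35 + 273.15 = 308.15 K.
W = η·Q_H = 0.654 × 782 = 511.4 kJ, so Q_C = Q_H − W = 270.6 kJ.
Reservoir entropy changes: ΔS_H = −Q_H/T_H = −782/1876.00 = -0.4168 kJ/K and ΔS_C = +Q_C/T_C = 270.6/308.15 = 0.8781 kJ/K.
ΔS_univ = −Q_H/T_H + Q_C/T_C = 0.461 kJ/K (> 0, since η = 0.654 < η_Carnot = 0.836).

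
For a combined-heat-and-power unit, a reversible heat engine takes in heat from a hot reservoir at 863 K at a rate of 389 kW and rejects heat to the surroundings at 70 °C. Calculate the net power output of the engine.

Ẇ ≈ 234.3 kW

T_C = 70 °C → 70 + 273.15 = 343.15 K.
η_rev = 1 − T_C/T_H = 1 − 343.15/863.00 = 0.6024.
W = η·Q_H = 0.6024 × 389 = 234.3 kW.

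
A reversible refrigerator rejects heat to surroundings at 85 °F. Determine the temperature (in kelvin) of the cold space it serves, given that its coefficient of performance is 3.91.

T_C ≈ 241.0 K

T_H = 85 °F → (85 − 32) × 5/9 = 29.44 °C = 302.59 K.
COP_R = T_C/(T_H − T_C) ⇒ T_C = T_H·COP_R/(1 + COP_R) = 302.59 × 3.91/(1 + 3.91) = 241.0 K.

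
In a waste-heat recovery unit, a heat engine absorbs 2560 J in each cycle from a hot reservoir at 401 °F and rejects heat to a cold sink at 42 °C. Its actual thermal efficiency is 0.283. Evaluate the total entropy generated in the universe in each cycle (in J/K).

ΔS_univ ≈ 0.4703 J/K

T_H = 401 °F → (401 − 32) × 5/9 = 205.00 °C = 478.15 K.
T_C = 42 °C → 42 + 273.15 = 315.15 K.
W = η·Q_H = 0.283 × 2560 = 724.5 J, so Q_C = Q_H − W = 1836 J.
Reservoir entropy changes: ΔS_H = −Q_H/T_H = −2560/478.15 = -5.354 J/K and ΔS_C = +Q_C/T_C = 1836/315.15 = 5.824 J/K.
ΔS_univ = −Q_H/T_H + Q_C/T_C = 0.4703 J/K (> 0, since η = 0.283 < η_Carnot = 0.341).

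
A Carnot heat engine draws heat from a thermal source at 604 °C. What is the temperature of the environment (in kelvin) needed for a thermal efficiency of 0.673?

T_C ≈ 287 K

T_H = 604 °C → 604 + 273.15 = 877.15 K.
From η = 1 − T_C/T_H, T_C = T_H·(1 − η) = 877.15 × (1 − 0.673) = 287 K.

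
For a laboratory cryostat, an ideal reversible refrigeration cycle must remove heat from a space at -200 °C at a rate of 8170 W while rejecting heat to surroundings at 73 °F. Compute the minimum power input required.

T_H = 73 °F → (73 − 32) × 5/9 = 22.78 °C = 295.93 K.
T_C = -200 °C → -200 + 273.15 = 73.15 K.
COP_R = T_C/(T_H − T_C) = 73.15/222.78 = 0.3284.
W = Q_C/COP_R = 8170/0.3284 = 24900 W.

Ẇ_in ≈ 24900 W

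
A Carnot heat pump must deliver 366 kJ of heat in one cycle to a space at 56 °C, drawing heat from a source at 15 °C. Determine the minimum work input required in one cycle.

T_H = 56 °C → 56 + 273.15 = 329.15 K.
T_C = 15 °C → 15 + 273.15 = 288.15 K.
For a reversible heat pump, COP_HP = T_H/(T_H − T_C) = 329.15/41.00 = 8.0280.
W = Q_H/COP_HP = 366/8.0280 = 45.6 kJ.

W_in ≈ 45.6 kJ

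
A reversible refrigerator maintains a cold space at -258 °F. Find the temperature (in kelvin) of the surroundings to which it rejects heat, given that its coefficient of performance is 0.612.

T_H ≈ 295.1 K

T_C = -258 °F → (-258 − 32) × 5/9 = -161.11 °C = 112.04 K.
COP_R = T_C/(T_H − T_C) ⇒ T_H = T_C·(1 + 1/COP_R) = 112.04 × (1 + 1/0.612) = 295.1 K.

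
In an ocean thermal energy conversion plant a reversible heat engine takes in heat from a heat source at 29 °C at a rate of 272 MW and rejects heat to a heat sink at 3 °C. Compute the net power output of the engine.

T_H = 29 °C → 29 + 273.15 = 302.15 K.
T_C = 3 °C → 3 + 273.15 = 276.15 K.
The Carnot efficiency is η = 1 − T_C/T_H = 1 − 276.15/302.15 = 0.0860.
W = η·Q_H = 0.0860 × 272 = 23.41 MW.

Ẇ ≈ 23.41 MW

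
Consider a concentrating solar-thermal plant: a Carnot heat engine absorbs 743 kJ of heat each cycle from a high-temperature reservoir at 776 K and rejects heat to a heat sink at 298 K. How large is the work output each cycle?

W ≈ 458 kJ

η_rev = 1 − T_C/T_H = 1 − 298.00/776.00 = 0.6160.
W = η·Q_H = 0.6160 × 743 = 458 kJ.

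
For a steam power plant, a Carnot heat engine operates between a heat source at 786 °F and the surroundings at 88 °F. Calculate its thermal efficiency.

η ≈ 0.560

T_H = 786 °F → (786 − 32) × 5/9 = 418.89 °C = 692.04 K.
T_C = 88 °F → (88 − 32) × 5/9 = 31.11 °C = 304.26 K.
η_rev = 1 − T_C/T_H = 1 − 304.26/692.04 = 0.560.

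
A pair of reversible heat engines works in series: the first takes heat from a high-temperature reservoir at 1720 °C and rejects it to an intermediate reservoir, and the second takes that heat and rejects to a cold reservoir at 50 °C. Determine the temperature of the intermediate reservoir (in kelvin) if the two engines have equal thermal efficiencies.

T_m ≈ 803 K

T_H = 1720 °C → 1720 + 273.15 = 1993.15 K.
T_C = 50 °C → 50 + 273.15 = 323.15 K.
Equal efficiencies require 1 − T_m/T_H = 1 − T_C/T_m, i.e. T_m/T_H = T_C/T_m, so T_m = √(T_H·T_C) = √(1993.15 × 323.15) = 803 K.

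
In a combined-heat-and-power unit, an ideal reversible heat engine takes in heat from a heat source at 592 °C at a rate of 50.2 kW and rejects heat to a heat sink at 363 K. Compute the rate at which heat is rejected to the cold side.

T_H = 592 °C → 592 + 273.15 = 865.15 K.
For a reversible engine, η = 1 − T_C/T_H = 1 − 363.00/865.15 = 0.5804.
For a reversible cycle Q_C/Q_H = T_C/T_H, so Q_C = 50.2 × 363.00/865.15 = 21.06 kW.

Q̇_C ≈ 21.06 kW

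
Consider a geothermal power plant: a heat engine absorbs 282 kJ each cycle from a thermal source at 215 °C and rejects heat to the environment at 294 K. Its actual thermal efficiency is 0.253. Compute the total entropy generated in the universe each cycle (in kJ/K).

ΔS_univ ≈ 0.139 kJ/K

T_H = 215 °C → 215 + 273.15 = 488.15 K.
W = η·Q_H = 0.253 × 282 = 71.35 kJ, so Q_C = Q_H − W = 210.7 kJ.
Reservoir entropy changes: ΔS_H = −Q_H/T_H = −282/488.15 = -0.5777 kJ/K and ΔS_C = +Q_C/T_C = 210.7/294.00 = 0.7165 kJ/K.
ΔS_univ = −Q_H/T_H + Q_C/T_C = 0.139 kJ/K (> 0, since η = 0.253 < η_Carnot = 0.398).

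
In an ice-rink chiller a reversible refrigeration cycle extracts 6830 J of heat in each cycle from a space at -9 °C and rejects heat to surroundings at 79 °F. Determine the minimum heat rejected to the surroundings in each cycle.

Q_H ≈ 7738 J

T_H = 79 °F → (79 − 32) × 5/9 = 26.11 °C = 299.26 K.
T_C = -9 °C → -9 + 273.15 = 264.15 K.
For a reversible cycle Q_H/Q_C = T_H/T_C, so Q_H = Q_C·T_H/T_C = 6830 × 299.26/264.15 = 7738 J.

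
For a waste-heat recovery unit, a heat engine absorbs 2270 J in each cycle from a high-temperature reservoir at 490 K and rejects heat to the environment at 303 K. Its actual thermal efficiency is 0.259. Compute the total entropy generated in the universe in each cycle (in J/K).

W = η·Q_H = 0.259 × 2270 = 587.9 J, so Q_C = Q_H − W = 1682 J.
Reservoir entropy changes: ΔS_H = −Q_H/T_H = −2270/490.00 = -4.633 J/K and ΔS_C = +Q_C/T_C = 1682/303.00 = 5.551 J/K.
ΔS_univ = −Q_H/T_H + Q_C/T_C = 0.919 J/K (> 0, since η = 0.259 < η_Carnot = 0.382).

ΔS_univ ≈ 0.919 J/K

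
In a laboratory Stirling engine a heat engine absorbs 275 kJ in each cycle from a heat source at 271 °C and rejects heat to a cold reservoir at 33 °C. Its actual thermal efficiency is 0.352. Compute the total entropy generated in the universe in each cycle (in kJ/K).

T_H = 271 °C → 271 + 273.15 = 544.15 K.
T_C = 33 °C → 33 + 273.15 = 306.15 K.
W = η·Q_H = 0.352 × 275 = 96.80 kJ, so Q_C = Q_H − W = 178.2 kJ.
Reservoir entropy changes: ΔS_H = −Q_H/T_H = −275/544.15 = -0.5054 kJ/K and ΔS_C = +Q_C/T_C = 178.2/306.15 = 0.5821 kJ/K.
ΔS_univ = −Q_H/T_H + Q_C/T_C = 0.0767 kJ/K (> 0, since η = 0.352 < η_Carnot = 0.437).

ΔS_univ ≈ 0.0767 kJ/K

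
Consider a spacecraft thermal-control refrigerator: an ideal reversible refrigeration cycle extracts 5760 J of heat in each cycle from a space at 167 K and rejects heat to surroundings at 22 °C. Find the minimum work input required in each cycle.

T_H = 22 °C → 22 + 273.15 = 295.15 K.
The reversible coefficient of performance is COP_R = T_C/(T_H − T_C) = 167.00/128.15 = 1.3032.
W = Q_C/COP_R = 5760/1.3032 = 4420 J.

W_in ≈ 4420 J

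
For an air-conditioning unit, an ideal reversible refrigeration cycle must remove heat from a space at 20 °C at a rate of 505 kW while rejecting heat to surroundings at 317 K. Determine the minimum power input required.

T_C = 20 °C → 20 + 273.15 = 293.15 K.
The reversible coefficient of performance is COP_R = T_C/(T_H − T_C) = 293.15/23.85 = 12.2914.
W = Q_C/COP_R = 505/12.2914 = 41.1 kW.

Ẇ_in ≈ 41.1 kW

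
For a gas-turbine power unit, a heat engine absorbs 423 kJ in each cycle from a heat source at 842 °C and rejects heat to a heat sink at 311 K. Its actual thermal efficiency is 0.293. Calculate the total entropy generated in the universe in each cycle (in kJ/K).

ΔS_univ ≈ 0.582 kJ/K

T_H = 842 °C → 842 + 273.15 = 1115.15 K.
W = η·Q_H = 0.293 × 423 = 123.9 kJ, so Q_C = Q_H − W = 299.1 kJ.
Entropy balance on the reservoirs: −Q_H/T_H = -0.3793 kJ/K, +Q_C/T_C = 0.9616 kJ/K.
ΔS_univ = −Q_H/T_H + Q_C/T_C = 0.582 kJ/K (> 0, since η = 0.293 < η_Carnot = 0.721).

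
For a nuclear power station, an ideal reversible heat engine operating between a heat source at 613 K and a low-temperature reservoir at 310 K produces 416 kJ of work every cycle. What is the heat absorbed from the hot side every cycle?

Q_H ≈ 842 kJ

η_rev = 1 − T_C/T_H = 1 − 310.00/613.00 = 0.4943.
Q_H = W/η = 416/0.4943 = 842 kJ.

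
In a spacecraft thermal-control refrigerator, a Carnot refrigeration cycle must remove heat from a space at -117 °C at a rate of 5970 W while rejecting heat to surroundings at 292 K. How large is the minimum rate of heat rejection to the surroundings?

T_C = -117 °C → -117 + 273.15 = 156.15 K.
For a reversible cycle Q_H/Q_C = T_H/T_C, so Q_H = Q_C·T_H/T_C = 5970 × 292.00/156.15 = 11200 W.

Q̇_H ≈ 11200 W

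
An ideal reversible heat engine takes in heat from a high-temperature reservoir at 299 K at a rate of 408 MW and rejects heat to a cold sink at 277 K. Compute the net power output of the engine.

Ẇ ≈ 30.0 MW

Since the cycle is reversible, η = 1 − T_C/T_H = 1 − 277.00/299.00 = 0.0736.
W = η·Q_H = 0.0736 × 408 = 30.0 MW.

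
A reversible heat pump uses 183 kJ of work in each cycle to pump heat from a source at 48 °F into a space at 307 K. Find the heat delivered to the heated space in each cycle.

Q_H ≈ 2250 kJ

T_C = 48 °F → (48 − 32) × 5/9 = 8.89 °C = 282.04 K.
For a reversible heat pump, COP_HP = T_H/(T_H − T_C) = 307.00/24.96 = 12.2991.
Q_H = COP_HP · W = 12.2991 × 183 = 2250 kJ.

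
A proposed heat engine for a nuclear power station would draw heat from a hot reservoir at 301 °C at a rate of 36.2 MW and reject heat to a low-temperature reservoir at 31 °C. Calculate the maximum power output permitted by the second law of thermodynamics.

T_H = 301 °C → 301 + 273.15 = 574.15 K.
T_C = 31 °C → 31 + 273.15 = 304.15 K.
The second-law ceiling is the Carnot efficiency, η_max = 1 − T_C/T_H = 1 − 304.15/574.15 = 0.4703.
W_max = η_max · Q_H = 0.4703 × 36.2 = 17.0 MW.

Ẇ_max ≈ 17.0 MW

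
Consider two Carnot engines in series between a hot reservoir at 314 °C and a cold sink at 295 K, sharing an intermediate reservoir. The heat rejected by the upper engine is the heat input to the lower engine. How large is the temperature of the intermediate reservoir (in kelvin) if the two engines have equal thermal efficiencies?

T_m ≈ 416.2 K

T_H = 314 °C → 314 + 273.15 = 587.15 K.
Equal efficiencies require 1 − T_m/T_H = 1 − T_C/T_m, i.e. T_m/T_H = T_C/T_m, so T_m = √(T_H·T_C) = √(587.15 × 295.00) = 416.2 K.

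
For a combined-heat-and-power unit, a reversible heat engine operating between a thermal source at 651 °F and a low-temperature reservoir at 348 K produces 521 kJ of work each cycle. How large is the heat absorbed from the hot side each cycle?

Q_H ≈ 1195 kJ

T_H = 651 °F → (651 − 32) × 5/9 = 343.89 °C = 617.04 K.
The Carnot efficiency is η = 1 − T_C/T_H = 1 − 348.00/617.04 = 0.4360.
Q_H = W/η = 521/0.4360 = 1195 kJ.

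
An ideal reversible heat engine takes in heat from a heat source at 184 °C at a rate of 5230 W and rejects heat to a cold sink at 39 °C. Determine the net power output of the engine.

Ẇ ≈ 1660 W

T_H = 184 °C → 184 + 273.15 = 457.15 K.
T_C = 39 °C → 39 + 273.15 = 312.15 K.
For a reversible engine, η = 1 − T_C/T_H = 1 − 312.15/457.15 = 0.3172.
W = η·Q_H = 0.3172 × 5230 = 1660 W.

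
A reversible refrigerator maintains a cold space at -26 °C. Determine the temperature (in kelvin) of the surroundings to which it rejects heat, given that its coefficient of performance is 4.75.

T_C = -26 °C → -26 + 273.15 = 247.15 K.
COP_R = T_C/(T_H − T_C) ⇒ T_H = T_C·(1 + 1/COP_R) = 247.15 × (1 + 1/4.75) = 299 K.

T_H ≈ 299 K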